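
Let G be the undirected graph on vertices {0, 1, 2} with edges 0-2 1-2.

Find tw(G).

A width-1 tree decomposition is:
Bags: B1 = {0, 2}  B2 = {1, 2}
Tree: B1–B2
Each bag holds 2 vertices, so the decomposition has width 1, which upper-bounds the treewidth. Any graph with an edge has treewidth ≥ 1, and G has the edge 0–2. Hence tw(G) = 1 exactly.

1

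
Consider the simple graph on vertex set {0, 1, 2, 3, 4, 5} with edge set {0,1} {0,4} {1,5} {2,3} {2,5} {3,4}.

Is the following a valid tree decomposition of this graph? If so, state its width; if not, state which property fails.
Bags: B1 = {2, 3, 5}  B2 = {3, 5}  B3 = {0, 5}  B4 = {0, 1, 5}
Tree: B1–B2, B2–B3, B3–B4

No — vertex 4 appears in no bag.

A tree decomposition must satisfy three properties: every vertex lies in some bag; for every edge, both endpoints lie together in some bag; and for every vertex, the bags containing it form a connected subtree. Here vertex 4 appears in no bag, so the decomposition is invalid.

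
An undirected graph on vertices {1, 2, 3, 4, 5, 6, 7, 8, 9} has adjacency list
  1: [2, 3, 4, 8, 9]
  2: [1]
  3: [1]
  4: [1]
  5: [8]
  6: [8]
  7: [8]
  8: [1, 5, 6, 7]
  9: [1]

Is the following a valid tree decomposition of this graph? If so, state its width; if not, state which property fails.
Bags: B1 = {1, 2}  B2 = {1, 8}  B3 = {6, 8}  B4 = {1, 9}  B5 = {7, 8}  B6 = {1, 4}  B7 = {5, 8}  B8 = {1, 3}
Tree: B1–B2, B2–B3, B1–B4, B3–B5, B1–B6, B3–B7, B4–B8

Yes; width 1.

Every vertex of G appears in some bag (union = {1, 2, 3, 4, 5, 6, 7, 8, 9}); every edge is covered by a bag; and for each vertex v the set of bags containing v is connected in the bag tree. The decomposition is therefore valid. The largest bag has 2 vertices, so the width is 1.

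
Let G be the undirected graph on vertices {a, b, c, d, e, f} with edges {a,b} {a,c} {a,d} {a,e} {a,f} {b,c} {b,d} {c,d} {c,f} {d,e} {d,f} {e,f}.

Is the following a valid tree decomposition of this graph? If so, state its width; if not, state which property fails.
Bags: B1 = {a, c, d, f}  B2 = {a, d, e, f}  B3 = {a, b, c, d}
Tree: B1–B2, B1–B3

Yes; width 3.

Every vertex of G appears in some bag (union = {a, b, c, d, e, f}); every edge is covered by a bag; and for each vertex v the set of bags containing v is connected in the bag tree. The decomposition is therefore valid. The largest bag has 4 vertices, so the width is 3.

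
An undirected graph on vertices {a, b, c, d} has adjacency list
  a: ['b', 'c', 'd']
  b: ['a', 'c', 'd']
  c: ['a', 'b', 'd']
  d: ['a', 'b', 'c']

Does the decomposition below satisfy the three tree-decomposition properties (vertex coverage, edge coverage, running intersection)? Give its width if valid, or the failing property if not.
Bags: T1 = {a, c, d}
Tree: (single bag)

A tree decomposition must satisfy three properties: every vertex lies in some bag; for every edge, both endpoints lie together in some bag; and for every vertex, the bags containing it form a connected subtree. Here vertex b appears in no bag, so the decomposition is invalid.

No — vertex b appears in no bag.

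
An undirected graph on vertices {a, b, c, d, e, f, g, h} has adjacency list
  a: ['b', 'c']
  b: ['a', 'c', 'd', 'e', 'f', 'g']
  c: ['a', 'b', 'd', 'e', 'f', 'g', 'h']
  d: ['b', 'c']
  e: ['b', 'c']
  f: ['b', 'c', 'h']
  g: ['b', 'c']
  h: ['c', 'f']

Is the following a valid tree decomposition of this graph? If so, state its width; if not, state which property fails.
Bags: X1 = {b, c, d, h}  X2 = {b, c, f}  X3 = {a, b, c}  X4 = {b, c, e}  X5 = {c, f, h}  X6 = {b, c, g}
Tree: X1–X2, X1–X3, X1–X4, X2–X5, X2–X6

A tree decomposition must satisfy three properties: every vertex lies in some bag; for every edge, both endpoints lie together in some bag; and for every vertex, the bags containing it form a connected subtree. Here bags containing vertex h are not connected in the tree, so the decomposition is invalid.

No — bags containing vertex h are not connected in the tree.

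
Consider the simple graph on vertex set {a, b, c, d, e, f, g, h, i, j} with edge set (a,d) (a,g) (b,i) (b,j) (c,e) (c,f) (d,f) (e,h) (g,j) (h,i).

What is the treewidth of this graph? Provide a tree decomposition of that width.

Treewidth 2.
One such decomposition:
Bags: B1 = {b, g, j}  B2 = {a, b, g}  B3 = {a, b, d}  B4 = {b, d, f}  B5 = {b, c, f}  B6 = {b, c, e}  B7 = {b, e, h}  B8 = {b, h, i}
Tree: B1–B2, B2–B3, B3–B4, B4–B5, B5–B6, B6–B7, B7–B8

Every bag has size at most 3, so the width is 3 − 1 = 2 and tw(G) ≤ 2. The edges b–j–g–a–d–f–c–e–h–i–b form a cycle, so G is not a tree and its treewidth is at least 2. Hence tw(G) = 2 exactly.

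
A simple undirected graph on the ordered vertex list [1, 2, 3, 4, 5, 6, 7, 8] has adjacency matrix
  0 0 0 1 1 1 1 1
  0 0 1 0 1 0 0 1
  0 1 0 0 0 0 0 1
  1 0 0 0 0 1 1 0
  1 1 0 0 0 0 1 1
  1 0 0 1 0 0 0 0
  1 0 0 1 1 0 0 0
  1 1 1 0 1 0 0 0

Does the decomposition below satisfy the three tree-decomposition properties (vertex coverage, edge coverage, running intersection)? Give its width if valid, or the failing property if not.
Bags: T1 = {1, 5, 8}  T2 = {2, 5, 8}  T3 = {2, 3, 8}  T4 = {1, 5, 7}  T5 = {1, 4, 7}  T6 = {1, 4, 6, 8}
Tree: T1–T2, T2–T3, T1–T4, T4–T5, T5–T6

A tree decomposition must satisfy three properties: every vertex lies in some bag; for every edge, both endpoints lie together in some bag; and for every vertex, the bags containing it form a connected subtree. Here bags containing vertex 8 are not connected in the tree, so the decomposition is invalid.

No — bags containing vertex 8 are not connected in the tree.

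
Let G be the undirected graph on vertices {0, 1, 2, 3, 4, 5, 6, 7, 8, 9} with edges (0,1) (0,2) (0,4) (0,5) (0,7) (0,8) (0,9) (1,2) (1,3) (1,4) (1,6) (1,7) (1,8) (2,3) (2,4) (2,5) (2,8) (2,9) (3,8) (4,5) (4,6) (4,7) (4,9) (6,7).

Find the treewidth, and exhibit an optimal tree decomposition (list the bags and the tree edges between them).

Treewidth 3.
One such decomposition:
Bags: B1 = {0, 2, 4, 9}  B2 = {0, 1, 2, 4}  B3 = {0, 1, 4, 7}  B4 = {0, 1, 2, 8}  B5 = {1, 2, 3, 8}  B6 = {1, 4, 6, 7}  B7 = {0, 2, 4, 5}
Tree: B1–B2, B2–B3, B2–B4, B4–B5, B3–B6, B2–B7

The largest bag has 4 vertices, giving width 3; this decomposition certifies tw(G) ≤ 3. For the lower bound, the 4 vertices {0, 1, 2, 8} are pairwise adjacent, and any tree decomposition puts a clique entirely inside one bag — forcing width ≥ 3. Combining the bounds, tw(G) = 3.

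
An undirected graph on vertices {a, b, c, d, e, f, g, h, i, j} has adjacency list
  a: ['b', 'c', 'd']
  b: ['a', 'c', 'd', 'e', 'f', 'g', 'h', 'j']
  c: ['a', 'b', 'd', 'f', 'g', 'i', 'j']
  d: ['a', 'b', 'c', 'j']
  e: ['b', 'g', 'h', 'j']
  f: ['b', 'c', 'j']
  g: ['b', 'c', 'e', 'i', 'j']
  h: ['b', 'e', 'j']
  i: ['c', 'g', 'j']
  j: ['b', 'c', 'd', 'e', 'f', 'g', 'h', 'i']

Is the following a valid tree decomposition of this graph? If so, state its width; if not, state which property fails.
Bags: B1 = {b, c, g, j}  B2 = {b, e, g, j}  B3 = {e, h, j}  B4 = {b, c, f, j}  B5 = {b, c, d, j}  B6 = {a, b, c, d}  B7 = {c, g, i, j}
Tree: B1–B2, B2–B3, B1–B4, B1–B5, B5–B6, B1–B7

A tree decomposition must satisfy three properties: every vertex lies in some bag; for every edge, both endpoints lie together in some bag; and for every vertex, the bags containing it form a connected subtree. Here edge (b,h) lies in no bag, so the decomposition is invalid.

No — edge (b,h) lies in no bag.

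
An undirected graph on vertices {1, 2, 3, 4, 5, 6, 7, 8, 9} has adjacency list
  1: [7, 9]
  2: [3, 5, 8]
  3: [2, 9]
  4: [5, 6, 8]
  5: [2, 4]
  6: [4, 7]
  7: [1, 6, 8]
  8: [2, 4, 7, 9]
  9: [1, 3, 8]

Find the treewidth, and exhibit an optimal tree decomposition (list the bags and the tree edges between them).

Treewidth 3.
One such decomposition:
Bags: B1 = {1, 2, 3, 9}  B2 = {1, 2, 8, 9}  B3 = {1, 2, 7, 8}  B4 = {2, 5, 7, 8}  B5 = {4, 5, 7, 8}  B6 = {4, 5, 6, 7}
Tree: B1–B2, B2–B3, B3–B4, B4–B5, B5–B6

Every bag has size at most 4, so the width is 4 − 1 = 3 and tw(G) ≤ 3. For the lower bound: the 4 vertex sets {1,3,9}, {2}, {8}, {4,5,6,7} are disjoint, each induces a connected subgraph, and every pair is joined by at least one edge of G. Contracting each set to a single vertex therefore yields K_{4} as a minor, and since treewidth is minor-monotone, tw(G) ≥ tw(K_{4}) = 3. Therefore the treewidth is 3.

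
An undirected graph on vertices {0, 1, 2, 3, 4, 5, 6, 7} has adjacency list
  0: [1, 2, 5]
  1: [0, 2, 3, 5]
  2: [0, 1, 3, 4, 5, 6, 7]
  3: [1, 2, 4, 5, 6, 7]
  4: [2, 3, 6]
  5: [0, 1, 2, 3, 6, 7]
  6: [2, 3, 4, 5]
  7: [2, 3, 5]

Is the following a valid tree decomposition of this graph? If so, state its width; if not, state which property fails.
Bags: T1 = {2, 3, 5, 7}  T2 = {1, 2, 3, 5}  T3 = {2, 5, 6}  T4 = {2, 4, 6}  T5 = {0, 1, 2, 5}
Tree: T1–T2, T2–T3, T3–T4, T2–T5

A tree decomposition must satisfy three properties: every vertex lies in some bag; for every edge, both endpoints lie together in some bag; and for every vertex, the bags containing it form a connected subtree. Here edge (3,6) lies in no bag, so the decomposition is invalid.

No — edge (3,6) lies in no bag.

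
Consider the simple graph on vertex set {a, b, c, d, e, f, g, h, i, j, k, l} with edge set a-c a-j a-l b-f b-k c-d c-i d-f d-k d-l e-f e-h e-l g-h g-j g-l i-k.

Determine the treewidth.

A width-3 tree decomposition is:
Bags: B1 = {a, g, h, j}  B2 = {a, g, h, l}  B3 = {a, e, h, l}  B4 = {a, c, e, l}  B5 = {c, d, e, l}  B6 = {c, d, e, f}  B7 = {c, d, f, i}  B8 = {d, f, i, k}  B9 = {b, f, i, k}
Tree: B1–B2, B2–B3, B3–B4, B4–B5, B5–B6, B6–B7, B7–B8, B8–B9
The largest bag has 4 vertices, giving width 3; this decomposition certifies tw(G) ≤ 3. For the lower bound: the 4 vertex sets {g,h,j}, {a}, {l}, {c,d,e,f} are disjoint, each induces a connected subgraph, and every pair is joined by at least one edge of G. Contracting each set to a single vertex therefore yields K_{4} as a minor, and since treewidth is minor-monotone, tw(G) ≥ tw(K_{4}) = 3. The upper and lower bounds meet at 3, so that is the treewidth.

3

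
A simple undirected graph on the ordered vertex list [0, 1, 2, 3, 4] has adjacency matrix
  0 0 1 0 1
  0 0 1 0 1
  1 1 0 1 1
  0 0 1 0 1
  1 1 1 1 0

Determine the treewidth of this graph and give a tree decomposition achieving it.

Treewidth 2.
One such decomposition:
Bags: B1 = {1, 2, 4}  B2 = {0, 2, 4}  B3 = {2, 3, 4}
Tree: B1–B2, B1–B3

Every bag has size at most 3, so the width is 3 − 1 = 2 and tw(G) ≤ 2. For the lower bound, the 3 vertices {0, 2, 4} are pairwise adjacent, and any tree decomposition puts a clique entirely inside one bag — forcing width ≥ 2. Therefore the treewidth is 2.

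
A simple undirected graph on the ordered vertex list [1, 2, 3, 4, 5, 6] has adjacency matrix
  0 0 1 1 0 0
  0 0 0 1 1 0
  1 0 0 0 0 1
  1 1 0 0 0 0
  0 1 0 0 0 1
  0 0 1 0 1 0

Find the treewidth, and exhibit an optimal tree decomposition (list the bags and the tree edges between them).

Treewidth 2.
One such decomposition:
Bags: B1 = {1, 3, 4}  B2 = {2, 3, 4}  B3 = {2, 3, 5}  B4 = {3, 5, 6}
Tree: B1–B2, B2–B3, B3–B4

Every bag has size at most 3, so the width is 3 − 1 = 2 and tw(G) ≤ 2. For the lower bound, G contains the cycle 3–1–4–2–5–6–3, so G is not a forest; only forests have treewidth ≤ 1, hence tw(G) ≥ 2. Hence tw(G) = 2 exactly.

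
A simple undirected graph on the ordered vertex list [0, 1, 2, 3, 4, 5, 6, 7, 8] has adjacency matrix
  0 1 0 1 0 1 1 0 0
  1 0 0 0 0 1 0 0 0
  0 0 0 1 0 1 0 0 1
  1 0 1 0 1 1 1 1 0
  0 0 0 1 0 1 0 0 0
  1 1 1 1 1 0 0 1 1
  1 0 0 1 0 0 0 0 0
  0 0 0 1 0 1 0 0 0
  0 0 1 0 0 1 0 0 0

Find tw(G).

A width-2 tree decomposition is:
Bags: B1 = {0, 3, 5}  B2 = {2, 3, 5}  B3 = {2, 5, 8}  B4 = {0, 3, 6}  B5 = {3, 4, 5}  B6 = {0, 1, 5}  B7 = {3, 5, 7}
Tree: B1–B2, B2–B3, B1–B4, B2–B5, B1–B6, B2–B7
The largest bag has 3 vertices, giving width 2; this decomposition certifies tw(G) ≤ 2. On the other hand G contains the 3-clique {2, 5, 8}. A clique must lie in a single bag of any decomposition, so no decomposition can have width below 2. Combining the bounds, tw(G) = 2.

2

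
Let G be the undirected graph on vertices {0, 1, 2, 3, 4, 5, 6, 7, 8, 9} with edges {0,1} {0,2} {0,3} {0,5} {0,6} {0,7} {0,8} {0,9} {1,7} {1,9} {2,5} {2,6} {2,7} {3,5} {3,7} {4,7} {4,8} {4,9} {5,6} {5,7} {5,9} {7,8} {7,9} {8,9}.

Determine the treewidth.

A width-3 tree decomposition is:
Bags: B1 = {0, 7, 8, 9}  B2 = {0, 5, 7, 9}  B3 = {4, 7, 8, 9}  B4 = {0, 2, 5, 7}  B5 = {0, 1, 7, 9}  B6 = {0, 3, 5, 7}  B7 = {0, 2, 5, 6}
Tree: B1–B2, B1–B3, B2–B4, B2–B5, B4–B6, B4–B7
Each bag holds 4 vertices, so the decomposition has width 3, which upper-bounds the treewidth. Conversely, {0, 2, 5, 6} is a clique of size 4, and the vertices of any clique must share a bag in every tree decomposition; so some bag has ≥ 4 vertices and tw(G) ≥ 3. Combining the bounds, tw(G) = 3.

3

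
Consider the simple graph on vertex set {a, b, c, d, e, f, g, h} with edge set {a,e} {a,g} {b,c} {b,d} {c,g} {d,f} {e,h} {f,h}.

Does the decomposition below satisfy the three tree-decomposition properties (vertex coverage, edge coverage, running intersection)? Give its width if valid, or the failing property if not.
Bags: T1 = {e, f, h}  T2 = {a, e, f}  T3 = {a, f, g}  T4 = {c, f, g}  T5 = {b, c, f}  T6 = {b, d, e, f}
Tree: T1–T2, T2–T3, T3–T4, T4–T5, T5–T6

A tree decomposition must satisfy three properties: every vertex lies in some bag; for every edge, both endpoints lie together in some bag; and for every vertex, the bags containing it form a connected subtree. Here bags containing vertex e are not connected in the tree, so the decomposition is invalid.

No — bags containing vertex e are not connected in the tree.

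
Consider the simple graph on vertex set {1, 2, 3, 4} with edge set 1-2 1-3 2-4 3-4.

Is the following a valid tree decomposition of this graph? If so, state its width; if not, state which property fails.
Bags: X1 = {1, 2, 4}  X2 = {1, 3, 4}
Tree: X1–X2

Yes; width 2.

Every vertex of G appears in some bag (union = {1, 2, 3, 4}); every edge is covered by a bag; and for each vertex v the set of bags containing v is connected in the bag tree. The decomposition is therefore valid. The largest bag has 3 vertices, so the width is 2.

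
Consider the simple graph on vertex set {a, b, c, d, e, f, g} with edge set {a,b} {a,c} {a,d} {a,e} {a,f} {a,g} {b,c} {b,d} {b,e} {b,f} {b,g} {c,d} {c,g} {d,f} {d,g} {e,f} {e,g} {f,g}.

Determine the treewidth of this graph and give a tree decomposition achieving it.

The largest bag has 5 vertices, giving width 4; this decomposition certifies tw(G) ≤ 4. For the lower bound, the 5 vertices {a, b, c, d, g} are pairwise adjacent, and any tree decomposition puts a clique entirely inside one bag — forcing width ≥ 4. The upper and lower bounds meet at 4, so that is the treewidth.

Treewidth 4.
Bags: B1 = {a, b, d, f, g}  B2 = {a, b, e, f, g}  B3 = {a, b, c, d, g}
Tree: B1–B2, B1–B3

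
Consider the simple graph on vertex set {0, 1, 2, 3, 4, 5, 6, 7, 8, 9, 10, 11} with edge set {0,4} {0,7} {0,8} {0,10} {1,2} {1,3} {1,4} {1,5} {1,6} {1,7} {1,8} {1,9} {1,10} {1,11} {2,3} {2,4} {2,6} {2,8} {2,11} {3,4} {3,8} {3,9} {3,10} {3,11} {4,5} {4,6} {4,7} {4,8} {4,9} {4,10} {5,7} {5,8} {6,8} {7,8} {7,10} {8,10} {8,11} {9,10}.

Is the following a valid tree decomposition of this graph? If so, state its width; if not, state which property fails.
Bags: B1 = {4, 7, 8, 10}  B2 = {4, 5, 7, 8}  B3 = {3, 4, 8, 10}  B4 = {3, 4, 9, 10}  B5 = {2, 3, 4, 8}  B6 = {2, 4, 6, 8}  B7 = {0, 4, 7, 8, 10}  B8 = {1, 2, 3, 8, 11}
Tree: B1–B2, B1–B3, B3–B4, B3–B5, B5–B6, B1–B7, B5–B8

A tree decomposition must satisfy three properties: every vertex lies in some bag; for every edge, both endpoints lie together in some bag; and for every vertex, the bags containing it form a connected subtree. Here edge (1,7) lies in no bag, so the decomposition is invalid.

No — edge (1,7) lies in no bag.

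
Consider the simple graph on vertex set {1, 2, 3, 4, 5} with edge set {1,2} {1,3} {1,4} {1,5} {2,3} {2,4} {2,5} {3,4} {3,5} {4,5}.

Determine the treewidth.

4

A width-4 tree decomposition is:
Bags: B1 = {1, 2, 3, 4, 5}
Tree: (single bag)
A single bag containing all 5 vertices is trivially a valid decomposition of width 4. For the lower bound, the 5 vertices {1, 2, 3, 4, 5} are pairwise adjacent, and any tree decomposition puts a clique entirely inside one bag — forcing width ≥ 4. The upper and lower bounds meet at 4, so that is the treewidth.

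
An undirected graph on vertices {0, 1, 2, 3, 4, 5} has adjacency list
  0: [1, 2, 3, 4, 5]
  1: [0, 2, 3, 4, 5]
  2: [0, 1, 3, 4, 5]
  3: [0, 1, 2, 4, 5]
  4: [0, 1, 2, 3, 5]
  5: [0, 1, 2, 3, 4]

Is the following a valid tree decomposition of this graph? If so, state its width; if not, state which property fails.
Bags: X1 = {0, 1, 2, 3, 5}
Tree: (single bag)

No — vertex 4 appears in no bag.

A tree decomposition must satisfy three properties: every vertex lies in some bag; for every edge, both endpoints lie together in some bag; and for every vertex, the bags containing it form a connected subtree. Here vertex 4 appears in no bag, so the decomposition is invalid.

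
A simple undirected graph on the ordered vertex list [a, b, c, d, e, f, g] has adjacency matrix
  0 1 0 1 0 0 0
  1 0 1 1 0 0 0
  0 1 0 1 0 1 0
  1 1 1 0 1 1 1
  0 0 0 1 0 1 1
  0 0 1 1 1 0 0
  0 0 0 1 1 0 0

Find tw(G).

A width-2 tree decomposition is:
Bags: B1 = {a, b, d}  B2 = {b, c, d}  B3 = {c, d, f}  B4 = {d, e, f}  B5 = {d, e, g}
Tree: B1–B2, B2–B3, B3–B4, B4–B5
The largest bag has 3 vertices, giving width 2; this decomposition certifies tw(G) ≤ 2. On the other hand G contains the 3-clique {d, e, g}. A clique must lie in a single bag of any decomposition, so no decomposition can have width below 2. Hence tw(G) = 2 exactly.

2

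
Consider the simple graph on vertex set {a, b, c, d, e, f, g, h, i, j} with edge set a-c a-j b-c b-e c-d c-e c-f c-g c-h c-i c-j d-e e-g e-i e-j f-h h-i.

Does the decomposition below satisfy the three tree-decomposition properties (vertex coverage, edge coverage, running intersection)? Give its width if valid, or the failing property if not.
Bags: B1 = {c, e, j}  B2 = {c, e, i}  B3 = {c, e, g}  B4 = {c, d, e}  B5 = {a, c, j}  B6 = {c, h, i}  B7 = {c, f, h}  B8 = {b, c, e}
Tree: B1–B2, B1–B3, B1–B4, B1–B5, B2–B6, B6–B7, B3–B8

Every vertex of G appears in some bag (union = {a, b, c, d, e, f, g, h, i, j}); every edge is covered by a bag; and for each vertex v the set of bags containing v is connected in the bag tree. The decomposition is therefore valid. The largest bag has 3 vertices, so the width is 2.

Yes; width 2.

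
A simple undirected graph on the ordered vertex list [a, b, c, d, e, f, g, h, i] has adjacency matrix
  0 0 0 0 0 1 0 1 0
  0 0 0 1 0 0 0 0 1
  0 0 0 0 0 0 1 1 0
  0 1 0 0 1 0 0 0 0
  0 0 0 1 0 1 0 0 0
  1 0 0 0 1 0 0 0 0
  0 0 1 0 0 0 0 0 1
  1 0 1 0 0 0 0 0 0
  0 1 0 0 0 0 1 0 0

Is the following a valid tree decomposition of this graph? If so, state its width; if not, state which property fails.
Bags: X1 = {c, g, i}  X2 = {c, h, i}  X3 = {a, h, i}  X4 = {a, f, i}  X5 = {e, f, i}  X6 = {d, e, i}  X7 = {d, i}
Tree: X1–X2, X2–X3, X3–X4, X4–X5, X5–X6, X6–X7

A tree decomposition must satisfy three properties: every vertex lies in some bag; for every edge, both endpoints lie together in some bag; and for every vertex, the bags containing it form a connected subtree. Here vertex b appears in no bag, so the decomposition is invalid.

No — vertex b appears in no bag.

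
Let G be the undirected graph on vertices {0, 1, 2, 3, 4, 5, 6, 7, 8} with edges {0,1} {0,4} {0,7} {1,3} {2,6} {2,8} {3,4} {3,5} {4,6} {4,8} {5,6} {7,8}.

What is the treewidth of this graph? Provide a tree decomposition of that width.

The largest bag has 4 vertices, giving width 3; this decomposition certifies tw(G) ≤ 3. For the lower bound: the 4 vertex sets {1,3,5}, {6}, {4}, {0,2,7,8} are disjoint, each induces a connected subgraph, and every pair is joined by at least one edge of G. Contracting each set to a single vertex therefore yields K_{4} as a minor, and since treewidth is minor-monotone, tw(G) ≥ tw(K_{4}) = 3. Hence tw(G) = 3 exactly.

Treewidth 3.
One optimal decomposition is:
Bags: B1 = {1, 3, 5, 6}  B2 = {1, 3, 4, 6}  B3 = {0, 1, 4, 6}  B4 = {0, 2, 4, 6}  B5 = {0, 2, 4, 8}  B6 = {0, 2, 7, 8}
Tree: B1–B2, B2–B3, B3–B4, B4–B5, B5–B6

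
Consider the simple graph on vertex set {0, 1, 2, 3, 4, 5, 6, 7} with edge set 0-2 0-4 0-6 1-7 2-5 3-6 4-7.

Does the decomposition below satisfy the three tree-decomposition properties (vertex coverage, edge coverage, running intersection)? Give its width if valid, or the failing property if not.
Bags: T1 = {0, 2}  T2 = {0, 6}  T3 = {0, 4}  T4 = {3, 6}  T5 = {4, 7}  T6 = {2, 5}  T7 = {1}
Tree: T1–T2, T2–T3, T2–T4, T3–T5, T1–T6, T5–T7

A tree decomposition must satisfy three properties: every vertex lies in some bag; for every edge, both endpoints lie together in some bag; and for every vertex, the bags containing it form a connected subtree. Here edge (7,1) lies in no bag, so the decomposition is invalid.

No — edge (7,1) lies in no bag.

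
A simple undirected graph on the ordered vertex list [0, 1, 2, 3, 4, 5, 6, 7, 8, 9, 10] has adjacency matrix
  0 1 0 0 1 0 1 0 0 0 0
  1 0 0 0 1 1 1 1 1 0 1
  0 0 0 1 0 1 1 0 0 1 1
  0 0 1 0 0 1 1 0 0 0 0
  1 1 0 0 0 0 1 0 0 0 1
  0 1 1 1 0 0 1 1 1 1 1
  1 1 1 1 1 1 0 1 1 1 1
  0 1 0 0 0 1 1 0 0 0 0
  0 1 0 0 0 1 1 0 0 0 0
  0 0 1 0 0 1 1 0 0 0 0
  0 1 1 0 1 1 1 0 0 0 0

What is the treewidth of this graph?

3

A width-3 tree decomposition is:
Bags: B1 = {1, 5, 6, 10}  B2 = {1, 4, 6, 10}  B3 = {0, 1, 4, 6}  B4 = {2, 5, 6, 10}  B5 = {2, 5, 6, 9}  B6 = {1, 5, 6, 8}  B7 = {2, 3, 5, 6}  B8 = {1, 5, 6, 7}
Tree: B1–B2, B2–B3, B1–B4, B4–B5, B1–B6, B4–B7, B6–B8
Every bag has size at most 4, so the width is 4 − 1 = 3 and tw(G) ≤ 3. For the lower bound, the 4 vertices {0, 1, 4, 6} are pairwise adjacent, and any tree decomposition puts a clique entirely inside one bag — forcing width ≥ 3. The upper and lower bounds meet at 3, so that is the treewidth.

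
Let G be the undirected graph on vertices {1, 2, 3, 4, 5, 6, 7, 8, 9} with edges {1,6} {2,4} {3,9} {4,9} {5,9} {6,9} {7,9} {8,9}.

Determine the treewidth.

1

A width-1 tree decomposition is:
Bags: B1 = {6, 9}  B2 = {8, 9}  B3 = {4, 9}  B4 = {2, 4}  B5 = {1, 6}  B6 = {5, 9}  B7 = {3, 9}  B8 = {7, 9}
Tree: B1–B2, B2–B3, B3–B4, B1–B5, B1–B6, B6–B7, B6–B8
Every bag has size at most 2, so the width is 2 − 1 = 1 and tw(G) ≤ 1. Any graph with an edge has treewidth ≥ 1, and G has the edge 9–6. Combining the bounds, tw(G) = 1.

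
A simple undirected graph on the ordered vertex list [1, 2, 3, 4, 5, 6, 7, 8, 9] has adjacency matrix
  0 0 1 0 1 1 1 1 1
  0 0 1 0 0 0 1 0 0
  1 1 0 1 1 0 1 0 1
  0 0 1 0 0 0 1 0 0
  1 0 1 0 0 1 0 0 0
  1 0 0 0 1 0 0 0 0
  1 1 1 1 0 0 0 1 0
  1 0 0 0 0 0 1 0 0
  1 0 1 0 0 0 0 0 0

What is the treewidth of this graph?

2

A width-2 tree decomposition is:
Bags: B1 = {1, 7, 8}  B2 = {1, 3, 7}  B3 = {1, 3, 5}  B4 = {2, 3, 7}  B5 = {3, 4, 7}  B6 = {1, 3, 9}  B7 = {1, 5, 6}
Tree: B1–B2, B2–B3, B2–B4, B2–B5, B3–B6, B3–B7
Each bag holds 3 vertices, so the decomposition has width 2, which upper-bounds the treewidth. Conversely, {1, 7, 8} is a clique of size 3, and the vertices of any clique must share a bag in every tree decomposition; so some bag has ≥ 3 vertices and tw(G) ≥ 2. The upper and lower bounds meet at 2, so that is the treewidth.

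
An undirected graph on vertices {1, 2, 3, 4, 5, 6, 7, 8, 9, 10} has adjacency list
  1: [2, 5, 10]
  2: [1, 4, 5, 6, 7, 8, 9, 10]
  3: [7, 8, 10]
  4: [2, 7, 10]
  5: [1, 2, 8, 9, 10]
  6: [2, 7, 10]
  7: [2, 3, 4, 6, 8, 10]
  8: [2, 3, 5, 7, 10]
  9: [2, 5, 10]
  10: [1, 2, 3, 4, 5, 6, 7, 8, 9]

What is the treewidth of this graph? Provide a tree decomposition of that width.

The largest bag has 4 vertices, giving width 3; this decomposition certifies tw(G) ≤ 3. For the lower bound, the 4 vertices {2, 4, 7, 10} are pairwise adjacent, and any tree decomposition puts a clique entirely inside one bag — forcing width ≥ 3. Therefore the treewidth is 3.

Treewidth 3.
Bags: B1 = {2, 5, 9, 10}  B2 = {2, 5, 8, 10}  B3 = {2, 7, 8, 10}  B4 = {2, 6, 7, 10}  B5 = {2, 4, 7, 10}  B6 = {3, 7, 8, 10}  B7 = {1, 2, 5, 10}
Tree: B1–B2, B2–B3, B3–B4, B4–B5, B3–B6, B2–B7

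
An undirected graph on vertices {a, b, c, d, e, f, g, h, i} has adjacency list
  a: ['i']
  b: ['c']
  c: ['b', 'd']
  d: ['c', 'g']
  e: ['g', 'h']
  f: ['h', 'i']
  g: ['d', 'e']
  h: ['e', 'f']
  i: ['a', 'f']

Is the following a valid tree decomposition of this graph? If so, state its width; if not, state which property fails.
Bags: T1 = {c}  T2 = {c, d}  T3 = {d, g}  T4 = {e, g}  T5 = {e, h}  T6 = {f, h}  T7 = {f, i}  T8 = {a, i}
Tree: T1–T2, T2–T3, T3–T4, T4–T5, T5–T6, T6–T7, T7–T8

No — vertex b appears in no bag.

A tree decomposition must satisfy three properties: every vertex lies in some bag; for every edge, both endpoints lie together in some bag; and for every vertex, the bags containing it form a connected subtree. Here vertex b appears in no bag, so the decomposition is invalid.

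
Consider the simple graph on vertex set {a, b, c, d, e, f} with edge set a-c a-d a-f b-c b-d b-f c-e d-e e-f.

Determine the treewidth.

3

A width-3 tree decomposition is:
Bags: B1 = {c, d, e, f}  B2 = {b, c, d, f}  B3 = {a, c, d, f}
Tree: B1–B2, B2–B3
Each bag holds 4 vertices, so the decomposition has width 3, which upper-bounds the treewidth. For the lower bound: the 4 vertex sets {d,e}, {b,f}, {c}, {a} are disjoint, each induces a connected subgraph, and every pair is joined by at least one edge of G. Contracting each set to a single vertex therefore yields K_{4} as a minor, and since treewidth is minor-monotone, tw(G) ≥ tw(K_{4}) = 3. Hence tw(G) = 3 exactly.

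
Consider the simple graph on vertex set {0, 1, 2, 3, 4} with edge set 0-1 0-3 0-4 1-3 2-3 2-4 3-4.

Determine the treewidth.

A width-2 tree decomposition is:
Bags: B1 = {0, 3, 4}  B2 = {2, 3, 4}  B3 = {0, 1, 3}
Tree: B1–B2, B1–B3
Each bag holds 3 vertices, so the decomposition has width 2, which upper-bounds the treewidth. For the lower bound, the 3 vertices {0, 1, 3} are pairwise adjacent, and any tree decomposition puts a clique entirely inside one bag — forcing width ≥ 2. Combining the bounds, tw(G) = 2.

2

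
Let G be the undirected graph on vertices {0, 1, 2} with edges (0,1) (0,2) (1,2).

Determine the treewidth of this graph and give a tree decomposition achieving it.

Treewidth 2.
One optimal decomposition is:
Bags: B1 = {0, 1, 2}
Tree: (single bag)

A single bag containing all 3 vertices is trivially a valid decomposition of width 2. Conversely, {0, 1, 2} is a clique of size 3, and the vertices of any clique must share a bag in every tree decomposition; so some bag has ≥ 3 vertices and tw(G) ≥ 2. Combining the bounds, tw(G) = 2.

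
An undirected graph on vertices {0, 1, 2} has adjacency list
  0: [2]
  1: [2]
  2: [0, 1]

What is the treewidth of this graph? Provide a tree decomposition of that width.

Every bag has size at most 2, so the width is 2 − 1 = 1 and tw(G) ≤ 1. Any graph with an edge has treewidth ≥ 1, and G has the edge 1–2. Therefore the treewidth is 1.

Treewidth 1.
Bags: B1 = {1, 2}  B2 = {0, 2}
Tree: B1–B2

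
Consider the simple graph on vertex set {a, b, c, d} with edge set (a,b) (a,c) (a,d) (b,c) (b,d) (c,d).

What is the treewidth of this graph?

A width-3 tree decomposition is:
Bags: B1 = {a, b, c, d}
Tree: (single bag)
A single bag containing all 4 vertices is trivially a valid decomposition of width 3. For the lower bound, the 4 vertices {a, b, c, d} are pairwise adjacent, and any tree decomposition puts a clique entirely inside one bag — forcing width ≥ 3. Hence tw(G) = 3 exactly.

3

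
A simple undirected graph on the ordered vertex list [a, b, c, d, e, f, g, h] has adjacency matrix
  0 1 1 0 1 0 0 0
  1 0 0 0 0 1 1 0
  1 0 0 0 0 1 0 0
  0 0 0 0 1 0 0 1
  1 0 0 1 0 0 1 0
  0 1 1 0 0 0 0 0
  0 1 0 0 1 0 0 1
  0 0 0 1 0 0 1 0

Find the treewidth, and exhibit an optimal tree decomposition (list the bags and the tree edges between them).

Treewidth 2.
Bags: B1 = {d, e, h}  B2 = {e, g, h}  B3 = {a, e, g}  B4 = {a, b, g}  B5 = {a, b, c}  B6 = {b, c, f}
Tree: B1–B2, B2–B3, B3–B4, B4–B5, B5–B6

The largest bag has 3 vertices, giving width 2; this decomposition certifies tw(G) ≤ 2. For the lower bound, G contains the cycle d–h–g–e–d, so G is not a forest; only forests have treewidth ≤ 1, hence tw(G) ≥ 2. Hence tw(G) = 2 exactly.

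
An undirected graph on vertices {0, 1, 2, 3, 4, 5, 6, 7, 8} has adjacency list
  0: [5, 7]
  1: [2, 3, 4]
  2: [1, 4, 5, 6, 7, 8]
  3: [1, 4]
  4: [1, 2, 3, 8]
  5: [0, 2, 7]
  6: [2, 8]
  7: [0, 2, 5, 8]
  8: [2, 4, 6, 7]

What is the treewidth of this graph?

2

A width-2 tree decomposition is:
Bags: B1 = {2, 7, 8}  B2 = {2, 5, 7}  B3 = {2, 4, 8}  B4 = {1, 2, 4}  B5 = {2, 6, 8}  B6 = {1, 3, 4}  B7 = {0, 5, 7}
Tree: B1–B2, B1–B3, B3–B4, B3–B5, B4–B6, B2–B7
Each bag holds 3 vertices, so the decomposition has width 2, which upper-bounds the treewidth. Conversely, {0, 5, 7} is a clique of size 3, and the vertices of any clique must share a bag in every tree decomposition; so some bag has ≥ 3 vertices and tw(G) ≥ 2. Combining the bounds, tw(G) = 2.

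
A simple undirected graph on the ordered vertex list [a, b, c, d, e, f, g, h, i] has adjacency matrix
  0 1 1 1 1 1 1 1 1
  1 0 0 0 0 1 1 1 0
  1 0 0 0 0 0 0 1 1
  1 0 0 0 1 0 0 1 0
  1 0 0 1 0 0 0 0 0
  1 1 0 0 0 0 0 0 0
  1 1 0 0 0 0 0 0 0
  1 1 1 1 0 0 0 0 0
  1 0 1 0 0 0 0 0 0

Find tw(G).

A width-2 tree decomposition is:
Bags: B1 = {a, b, h}  B2 = {a, d, h}  B3 = {a, c, h}  B4 = {a, b, f}  B5 = {a, d, e}  B6 = {a, c, i}  B7 = {a, b, g}
Tree: B1–B2, B2–B3, B1–B4, B2–B5, B3–B6, B1–B7
Every bag has size at most 3, so the width is 3 − 1 = 2 and tw(G) ≤ 2. On the other hand G contains the 3-clique {a, b, f}. A clique must lie in a single bag of any decomposition, so no decomposition can have width below 2. The upper and lower bounds meet at 2, so that is the treewidth.

2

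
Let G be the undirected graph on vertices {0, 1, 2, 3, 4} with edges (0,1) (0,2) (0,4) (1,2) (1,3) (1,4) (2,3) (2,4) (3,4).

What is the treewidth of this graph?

A width-3 tree decomposition is:
Bags: B1 = {0, 1, 2, 4}  B2 = {1, 2, 3, 4}
Tree: B1–B2
The largest bag has 4 vertices, giving width 3; this decomposition certifies tw(G) ≤ 3. On the other hand G contains the 4-clique {0, 1, 2, 4}. A clique must lie in a single bag of any decomposition, so no decomposition can have width below 3. Hence tw(G) = 3 exactly.

3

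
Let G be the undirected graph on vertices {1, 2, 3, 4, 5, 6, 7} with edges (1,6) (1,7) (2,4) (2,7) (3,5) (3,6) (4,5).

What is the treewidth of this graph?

2

A width-2 tree decomposition is:
Bags: B1 = {2, 4, 5}  B2 = {2, 5, 7}  B3 = {1, 5, 7}  B4 = {1, 5, 6}  B5 = {3, 5, 6}
Tree: B1–B2, B2–B3, B3–B4, B4–B5
Every bag has size at most 3, so the width is 3 − 1 = 2 and tw(G) ≤ 2. For the lower bound, G contains the cycle 5–4–2–7–1–6–3–5, so G is not a forest; only forests have treewidth ≤ 1, hence tw(G) ≥ 2. Hence tw(G) = 2 exactly.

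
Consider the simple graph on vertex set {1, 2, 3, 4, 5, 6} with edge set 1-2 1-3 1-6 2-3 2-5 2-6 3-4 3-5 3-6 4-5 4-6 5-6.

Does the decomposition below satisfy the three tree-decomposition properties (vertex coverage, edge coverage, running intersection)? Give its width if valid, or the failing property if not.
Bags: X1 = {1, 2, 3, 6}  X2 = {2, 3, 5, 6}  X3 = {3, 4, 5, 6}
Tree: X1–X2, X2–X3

Vertex coverage: the bags together contain {1, 2, 3, 4, 5, 6}, the full vertex set. Edge coverage: each edge of G has both endpoints in at least one bag. Running intersection: for every vertex, the bags containing it form a connected subtree. All three properties hold, so this is a valid tree decomposition of width max|bag| − 1 = 3, and hence tw(G) ≤ 3.

Yes; width 3.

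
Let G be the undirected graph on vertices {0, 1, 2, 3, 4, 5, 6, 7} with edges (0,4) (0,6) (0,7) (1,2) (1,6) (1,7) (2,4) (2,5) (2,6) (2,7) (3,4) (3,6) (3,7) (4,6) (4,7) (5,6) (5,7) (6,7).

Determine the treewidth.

3

A width-3 tree decomposition is:
Bags: B1 = {2, 4, 6, 7}  B2 = {3, 4, 6, 7}  B3 = {2, 5, 6, 7}  B4 = {1, 2, 6, 7}  B5 = {0, 4, 6, 7}
Tree: B1–B2, B1–B3, B3–B4, B2–B5
Every bag has size at most 4, so the width is 4 − 1 = 3 and tw(G) ≤ 3. On the other hand G contains the 4-clique {0, 4, 6, 7}. A clique must lie in a single bag of any decomposition, so no decomposition can have width below 3. Combining the bounds, tw(G) = 3.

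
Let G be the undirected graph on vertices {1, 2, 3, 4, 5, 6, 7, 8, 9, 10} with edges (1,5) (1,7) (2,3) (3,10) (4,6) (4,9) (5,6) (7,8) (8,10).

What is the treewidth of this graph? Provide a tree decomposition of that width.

Treewidth 1.
One such decomposition:
Bags: B1 = {4, 9}  B2 = {4, 6}  B3 = {5, 6}  B4 = {1, 5}  B5 = {1, 7}  B6 = {7, 8}  B7 = {8, 10}  B8 = {3, 10}  B9 = {2, 3}
Tree: B1–B2, B2–B3, B3–B4, B4–B5, B5–B6, B6–B7, B7–B8, B8–B9

The largest bag has 2 vertices, giving width 1; this decomposition certifies tw(G) ≤ 1. G has an edge, so its treewidth is at least 1. Combining the bounds, tw(G) = 1.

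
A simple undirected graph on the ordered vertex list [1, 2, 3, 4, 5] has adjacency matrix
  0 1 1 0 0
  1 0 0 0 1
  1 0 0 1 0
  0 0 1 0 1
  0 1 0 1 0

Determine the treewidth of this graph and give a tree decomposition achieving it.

Each bag holds 3 vertices, so the decomposition has width 2, which upper-bounds the treewidth. Since 4–5–2–1–3–4 is a cycle in G, G is not acyclic. Forests are exactly the graphs of treewidth ≤ 1, so tw(G) ≥ 2. Therefore the treewidth is 2.

Treewidth 2.
Bags: B1 = {2, 4, 5}  B2 = {1, 2, 4}  B3 = {1, 3, 4}
Tree: B1–B2, B2–B3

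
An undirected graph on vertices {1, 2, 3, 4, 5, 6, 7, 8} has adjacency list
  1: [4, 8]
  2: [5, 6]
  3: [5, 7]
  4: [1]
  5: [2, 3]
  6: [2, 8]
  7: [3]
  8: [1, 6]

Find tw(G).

A width-1 tree decomposition is:
Bags: B1 = {1, 4}  B2 = {1, 8}  B3 = {6, 8}  B4 = {2, 6}  B5 = {2, 5}  B6 = {3, 5}  B7 = {3, 7}
Tree: B1–B2, B2–B3, B3–B4, B4–B5, B5–B6, B6–B7
Each bag holds 2 vertices, so the decomposition has width 1, which upper-bounds the treewidth. Since G has at least one edge (e.g. 4–1), it is not an edgeless graph, so tw(G) ≥ 1. Therefore the treewidth is 1.

1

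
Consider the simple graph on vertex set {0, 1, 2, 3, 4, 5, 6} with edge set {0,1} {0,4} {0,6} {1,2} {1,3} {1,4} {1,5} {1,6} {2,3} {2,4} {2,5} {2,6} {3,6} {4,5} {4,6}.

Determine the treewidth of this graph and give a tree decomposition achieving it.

Treewidth 3.
One such decomposition:
Bags: B1 = {1, 2, 4, 6}  B2 = {0, 1, 4, 6}  B3 = {1, 2, 3, 6}  B4 = {1, 2, 4, 5}
Tree: B1–B2, B1–B3, B1–B4

The largest bag has 4 vertices, giving width 3; this decomposition certifies tw(G) ≤ 3. On the other hand G contains the 4-clique {0, 1, 4, 6}. A clique must lie in a single bag of any decomposition, so no decomposition can have width below 3. Therefore the treewidth is 3.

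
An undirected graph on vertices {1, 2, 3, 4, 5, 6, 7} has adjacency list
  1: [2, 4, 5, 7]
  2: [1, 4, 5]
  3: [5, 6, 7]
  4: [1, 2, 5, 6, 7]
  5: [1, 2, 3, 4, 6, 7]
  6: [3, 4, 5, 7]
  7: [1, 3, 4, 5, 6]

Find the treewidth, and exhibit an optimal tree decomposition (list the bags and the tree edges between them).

Each bag holds 4 vertices, so the decomposition has width 3, which upper-bounds the treewidth. For the lower bound, the 4 vertices {3, 5, 6, 7} are pairwise adjacent, and any tree decomposition puts a clique entirely inside one bag — forcing width ≥ 3. Therefore the treewidth is 3.

Treewidth 3.
Bags: B1 = {4, 5, 6, 7}  B2 = {3, 5, 6, 7}  B3 = {1, 4, 5, 7}  B4 = {1, 2, 4, 5}
Tree: B1–B2, B1–B3, B3–B4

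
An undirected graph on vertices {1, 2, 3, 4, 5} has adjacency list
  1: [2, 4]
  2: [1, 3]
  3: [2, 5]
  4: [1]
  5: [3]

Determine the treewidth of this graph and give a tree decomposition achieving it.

Treewidth 1.
One such decomposition:
Bags: B1 = {3, 5}  B2 = {2, 3}  B3 = {1, 2}  B4 = {1, 4}
Tree: B1–B2, B2–B3, B3–B4

The largest bag has 2 vertices, giving width 1; this decomposition certifies tw(G) ≤ 1. Any graph with an edge has treewidth ≥ 1, and G has the edge 5–3. Therefore the treewidth is 1.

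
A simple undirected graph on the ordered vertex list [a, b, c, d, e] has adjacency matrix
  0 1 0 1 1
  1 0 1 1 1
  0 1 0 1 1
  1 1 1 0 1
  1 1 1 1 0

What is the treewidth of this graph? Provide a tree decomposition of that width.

Each bag holds 4 vertices, so the decomposition has width 3, which upper-bounds the treewidth. For the lower bound, the 4 vertices {b, c, d, e} are pairwise adjacent, and any tree decomposition puts a clique entirely inside one bag — forcing width ≥ 3. Combining the bounds, tw(G) = 3.

Treewidth 3.
One optimal decomposition is:
Bags: B1 = {b, c, d, e}  B2 = {a, b, d, e}
Tree: B1–B2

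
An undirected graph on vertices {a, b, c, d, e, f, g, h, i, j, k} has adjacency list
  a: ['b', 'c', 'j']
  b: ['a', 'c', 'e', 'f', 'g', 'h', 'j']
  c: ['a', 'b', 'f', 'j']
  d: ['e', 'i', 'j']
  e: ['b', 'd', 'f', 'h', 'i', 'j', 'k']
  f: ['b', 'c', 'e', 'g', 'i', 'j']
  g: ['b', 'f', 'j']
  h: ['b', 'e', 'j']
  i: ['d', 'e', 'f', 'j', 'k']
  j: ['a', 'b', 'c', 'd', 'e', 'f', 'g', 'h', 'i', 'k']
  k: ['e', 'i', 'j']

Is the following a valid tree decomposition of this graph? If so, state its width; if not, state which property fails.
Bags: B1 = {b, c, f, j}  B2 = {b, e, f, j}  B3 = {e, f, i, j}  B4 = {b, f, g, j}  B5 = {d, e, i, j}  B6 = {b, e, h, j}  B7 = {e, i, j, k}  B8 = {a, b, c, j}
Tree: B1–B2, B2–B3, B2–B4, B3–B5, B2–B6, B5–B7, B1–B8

Vertex coverage: the bags together contain {a, b, c, d, e, f, g, h, i, j, k}, the full vertex set. Edge coverage: each edge of G has both endpoints in at least one bag. Running intersection: for every vertex, the bags containing it form a connected subtree. All three properties hold, so this is a valid tree decomposition of width max|bag| − 1 = 3, and hence tw(G) ≤ 3.

Yes; width 3.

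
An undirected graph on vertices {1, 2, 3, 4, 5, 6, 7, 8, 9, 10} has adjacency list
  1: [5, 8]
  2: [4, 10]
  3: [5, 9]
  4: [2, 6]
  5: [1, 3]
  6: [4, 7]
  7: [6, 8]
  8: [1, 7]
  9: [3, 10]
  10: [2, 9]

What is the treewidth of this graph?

A width-2 tree decomposition is:
Bags: B1 = {1, 5, 8}  B2 = {5, 7, 8}  B3 = {5, 6, 7}  B4 = {4, 5, 6}  B5 = {2, 4, 5}  B6 = {2, 5, 10}  B7 = {5, 9, 10}  B8 = {3, 5, 9}
Tree: B1–B2, B2–B3, B3–B4, B4–B5, B5–B6, B6–B7, B7–B8
Every bag has size at most 3, so the width is 3 − 1 = 2 and tw(G) ≤ 2. Since 5–1–8–7–6–4–2–10–9–3–5 is a cycle in G, G is not acyclic. Forests are exactly the graphs of treewidth ≤ 1, so tw(G) ≥ 2. Combining the bounds, tw(G) = 2.

2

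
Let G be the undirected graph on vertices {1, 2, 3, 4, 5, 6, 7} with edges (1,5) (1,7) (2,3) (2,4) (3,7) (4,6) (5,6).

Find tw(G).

A width-2 tree decomposition is:
Bags: B1 = {2, 3, 7}  B2 = {1, 2, 7}  B3 = {1, 2, 5}  B4 = {2, 5, 6}  B5 = {2, 4, 6}
Tree: B1–B2, B2–B3, B3–B4, B4–B5
The largest bag has 3 vertices, giving width 2; this decomposition certifies tw(G) ≤ 2. Since 2–3–7–1–5–6–4–2 is a cycle in G, G is not acyclic. Forests are exactly the graphs of treewidth ≤ 1, so tw(G) ≥ 2. Therefore the treewidth is 2.

2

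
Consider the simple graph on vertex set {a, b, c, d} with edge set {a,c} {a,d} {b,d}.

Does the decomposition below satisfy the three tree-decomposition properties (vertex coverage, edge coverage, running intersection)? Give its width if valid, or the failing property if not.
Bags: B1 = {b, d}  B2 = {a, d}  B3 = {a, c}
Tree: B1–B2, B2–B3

Yes; width 1.

Vertex coverage: the bags together contain {a, b, c, d}, the full vertex set. Edge coverage: each edge of G has both endpoints in at least one bag. Running intersection: for every vertex, the bags containing it form a connected subtree. All three properties hold, so this is a valid tree decomposition of width max|bag| − 1 = 1, and hence tw(G) ≤ 1.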